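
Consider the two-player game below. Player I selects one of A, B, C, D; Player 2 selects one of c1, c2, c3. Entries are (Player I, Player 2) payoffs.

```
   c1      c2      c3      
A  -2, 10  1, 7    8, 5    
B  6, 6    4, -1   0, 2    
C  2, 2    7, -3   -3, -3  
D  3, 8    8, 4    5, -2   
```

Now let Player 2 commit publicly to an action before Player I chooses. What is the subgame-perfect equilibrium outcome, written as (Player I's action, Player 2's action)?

(B, c1)

Backward induction with Player 2 moving first.
- c1: BR = B, leader payoff 6.
- c2: BR = D, leader payoff 4.
- c3: BR = A, leader payoff 5.
Player 2's induced payoffs are 6, 4, 5, so Player 2 commits to c1. Subgame-perfect outcome: (B, c1) with payoffs (6, 6).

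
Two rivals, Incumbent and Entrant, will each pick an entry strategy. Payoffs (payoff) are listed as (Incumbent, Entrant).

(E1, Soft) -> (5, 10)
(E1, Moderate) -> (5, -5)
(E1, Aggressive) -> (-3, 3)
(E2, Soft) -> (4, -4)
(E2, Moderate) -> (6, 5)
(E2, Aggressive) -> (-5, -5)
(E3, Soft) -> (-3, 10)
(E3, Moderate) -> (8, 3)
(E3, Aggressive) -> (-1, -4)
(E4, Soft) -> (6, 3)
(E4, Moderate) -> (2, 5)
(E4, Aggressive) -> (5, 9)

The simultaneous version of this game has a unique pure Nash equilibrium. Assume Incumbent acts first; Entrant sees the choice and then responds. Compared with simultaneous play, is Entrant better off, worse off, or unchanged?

Work backward from Entrant's decision.
- E1: BR = Soft, leader payoff 5.
- E2: BR = Moderate, leader payoff 6.
- E3: BR = Soft, leader payoff -3.
- E4: BR = Aggressive, leader payoff 5.
Maximizing over 5, 6, -3, 5, Incumbent chooses E2. Subgame-perfect outcome: (E2, Moderate) with payoffs (6, 5).
Now find the simultaneous Nash equilibrium.
Incumbent's best replies: Soft→E4; Moderate→E3; Aggressive→E4.
Entrant's best replies: E1→Soft; E2→Moderate; E3→Soft; E4→Aggressive.
Only (E4, Aggressive) has each player best-responding; Nash payoffs (5, 9).
Entrant earns 5 sequentially versus 9 at the Nash outcome: worse off.

worse off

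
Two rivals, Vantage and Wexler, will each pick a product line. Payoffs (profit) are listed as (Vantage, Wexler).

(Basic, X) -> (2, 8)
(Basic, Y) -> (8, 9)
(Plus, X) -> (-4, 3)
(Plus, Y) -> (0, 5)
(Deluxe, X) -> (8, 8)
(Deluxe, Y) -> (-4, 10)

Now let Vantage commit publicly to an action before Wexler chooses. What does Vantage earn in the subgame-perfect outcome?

8

Backward induction with Vantage moving first.
- Basic → Wexler plays Y (best of 8, 9); Vantage gets 8.
- Plus → Wexler plays Y (best of 3, 5); Vantage gets 0.
- Deluxe → Wexler plays Y (best of 8, 10); Vantage gets -4.
Vantage's induced payoffs are 8, 0, -4, so Vantage commits to Basic. Subgame-perfect outcome: (Basic, Y) with payoffs (8, 9).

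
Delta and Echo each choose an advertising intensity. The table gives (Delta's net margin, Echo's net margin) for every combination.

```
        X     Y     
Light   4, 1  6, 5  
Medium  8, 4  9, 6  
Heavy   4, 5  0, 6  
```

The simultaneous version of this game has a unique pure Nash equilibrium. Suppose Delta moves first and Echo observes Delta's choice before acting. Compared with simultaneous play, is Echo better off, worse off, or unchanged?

unchanged

Work backward from Echo's decision.
- Light → Echo plays Y (best of 1, 5); Delta gets 6.
- Medium → Echo plays Y (best of 4, 6); Delta gets 9.
- Heavy → Echo plays Y (best of 5, 6); Delta gets 0.
Maximizing over 6, 9, 0, Delta chooses Medium. Subgame-perfect outcome: (Medium, Y) with payoffs (9, 6).
Under simultaneous play:
Delta's best replies: X→Medium; Y→Medium.
Echo's best replies: Light→Y; Medium→Y; Heavy→Y.
Only (Medium, Y) has each player best-responding; Nash payoffs (9, 6).
Echo earns 6 sequentially versus 6 at the Nash outcome: unchanged.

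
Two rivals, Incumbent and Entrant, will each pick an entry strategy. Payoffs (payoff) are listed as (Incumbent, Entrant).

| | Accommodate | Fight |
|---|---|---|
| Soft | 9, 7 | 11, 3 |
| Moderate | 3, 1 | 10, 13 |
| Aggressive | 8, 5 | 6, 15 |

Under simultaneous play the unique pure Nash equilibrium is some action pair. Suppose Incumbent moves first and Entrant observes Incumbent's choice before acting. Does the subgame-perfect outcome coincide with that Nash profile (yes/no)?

Solve by backward induction (Incumbent leads).
- Soft → Entrant plays Accommodate (best of 7, 3); Incumbent gets 9.
- Moderate → Entrant plays Fight (best of 1, 13); Incumbent gets 10.
- Aggressive → Entrant plays Fight (best of 5, 15); Incumbent gets 6.
Maximizing over 9, 10, 6, Incumbent chooses Moderate. Subgame-perfect outcome: (Moderate, Fight) with payoffs (10, 13).
For the simultaneous game, intersect best replies.
Incumbent's best replies: Accommodate→Soft; Fight→Soft.
Entrant's best replies: Soft→Accommodate; Moderate→Fight; Aggressive→Fight.
The unique mutual best reply is (Soft, Accommodate), giving (9, 7).
Sequential outcome (Moderate, Fight) differs from the Nash profile (Soft, Accommodate).

no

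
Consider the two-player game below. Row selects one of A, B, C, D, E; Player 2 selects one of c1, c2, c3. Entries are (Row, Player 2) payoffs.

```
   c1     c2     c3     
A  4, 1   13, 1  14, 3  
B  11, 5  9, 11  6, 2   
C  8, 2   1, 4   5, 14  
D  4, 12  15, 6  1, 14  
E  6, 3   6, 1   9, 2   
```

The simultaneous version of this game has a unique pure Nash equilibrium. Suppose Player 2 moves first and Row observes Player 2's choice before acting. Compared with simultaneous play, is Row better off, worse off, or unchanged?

Solve by backward induction (Player 2 leads).
- c1: BR = B, leader payoff 5.
- c2: BR = D, leader payoff 6.
- c3: BR = A, leader payoff 3.
Player 2's induced payoffs are 5, 6, 3, so Player 2 commits to c2. Subgame-perfect outcome: (D, c2) with payoffs (15, 6).
Under simultaneous play:
Row's best replies: c1→B; c2→D; c3→A.
Player 2's best replies: A→c3; B→c2; C→c3; D→c3; E→c1.
Only (A, c3) has each player best-responding; Nash payoffs (14, 3).
Row earns 15 sequentially versus 14 at the Nash outcome: better off.

better off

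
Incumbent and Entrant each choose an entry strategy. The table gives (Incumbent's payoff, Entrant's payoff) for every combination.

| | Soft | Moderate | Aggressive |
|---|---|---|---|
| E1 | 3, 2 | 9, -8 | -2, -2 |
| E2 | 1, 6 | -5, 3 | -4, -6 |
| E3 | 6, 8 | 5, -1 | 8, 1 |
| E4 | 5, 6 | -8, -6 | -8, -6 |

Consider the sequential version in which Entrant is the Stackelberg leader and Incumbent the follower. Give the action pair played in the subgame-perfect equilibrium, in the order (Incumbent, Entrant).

Solve by backward induction (Entrant leads).
- Soft: BR = E3, leader payoff 8.
- Moderate: BR = E1, leader payoff -8.
- Aggressive: BR = E3, leader payoff 1.
Maximizing over 8, -8, 1, Entrant chooses Soft. Subgame-perfect outcome: (E3, Soft) with payoffs (6, 8).

(E3, Soft)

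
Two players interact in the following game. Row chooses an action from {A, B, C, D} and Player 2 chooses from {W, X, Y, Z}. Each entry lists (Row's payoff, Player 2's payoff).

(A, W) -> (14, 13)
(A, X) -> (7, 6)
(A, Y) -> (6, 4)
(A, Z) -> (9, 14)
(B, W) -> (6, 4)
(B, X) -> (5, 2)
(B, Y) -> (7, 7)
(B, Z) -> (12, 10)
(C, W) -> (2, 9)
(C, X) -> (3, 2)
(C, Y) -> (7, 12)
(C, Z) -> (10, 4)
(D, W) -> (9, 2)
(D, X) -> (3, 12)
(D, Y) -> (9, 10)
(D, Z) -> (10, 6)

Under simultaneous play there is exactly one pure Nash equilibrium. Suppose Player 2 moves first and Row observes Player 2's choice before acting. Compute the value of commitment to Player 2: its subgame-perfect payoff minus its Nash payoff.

3

Backward induction with Player 2 moving first.
- W → Row plays A (best of 14, 6, 2, 9); Player 2 gets 13.
- X → Row plays A (best of 7, 5, 3, 3); Player 2 gets 6.
- Y → Row plays D (best of 6, 7, 7, 9); Player 2 gets 10.
- Z → Row plays B (best of 9, 12, 10, 10); Player 2 gets 10.
Maximizing over 13, 6, 10, 10, Player 2 chooses W. Subgame-perfect outcome: (A, W) with payoffs (14, 13).
Now find the simultaneous Nash equilibrium.
Row's best replies: W→A; X→A; Y→D; Z→B.
Player 2's best replies: A→Z; B→Z; C→Y; D→X.
The unique mutual best reply is (B, Z), giving (12, 10).
Player 2's commitment gain: 13 − 10 = 3.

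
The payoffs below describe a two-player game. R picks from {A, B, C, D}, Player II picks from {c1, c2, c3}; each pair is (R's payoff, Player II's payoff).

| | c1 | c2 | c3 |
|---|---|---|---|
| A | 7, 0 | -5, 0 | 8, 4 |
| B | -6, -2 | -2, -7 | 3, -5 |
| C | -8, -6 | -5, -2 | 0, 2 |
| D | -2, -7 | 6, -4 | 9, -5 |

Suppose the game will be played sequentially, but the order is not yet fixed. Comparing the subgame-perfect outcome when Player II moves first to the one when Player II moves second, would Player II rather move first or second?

If R leads: Player II's best replies are A→c3, B→c1, C→c3, D→c2; R's induced payoffs 8, -6, 0, 6; outcome (A, c3), payoffs (8, 4).
If Player II leads: R's best replies are c1→A, c2→D, c3→D; Player II's induced payoffs 0, -4, -5; outcome (A, c1), payoffs (7, 0).
Player II gets 0 moving first and 4 moving second, so Player II prefers to move second.

second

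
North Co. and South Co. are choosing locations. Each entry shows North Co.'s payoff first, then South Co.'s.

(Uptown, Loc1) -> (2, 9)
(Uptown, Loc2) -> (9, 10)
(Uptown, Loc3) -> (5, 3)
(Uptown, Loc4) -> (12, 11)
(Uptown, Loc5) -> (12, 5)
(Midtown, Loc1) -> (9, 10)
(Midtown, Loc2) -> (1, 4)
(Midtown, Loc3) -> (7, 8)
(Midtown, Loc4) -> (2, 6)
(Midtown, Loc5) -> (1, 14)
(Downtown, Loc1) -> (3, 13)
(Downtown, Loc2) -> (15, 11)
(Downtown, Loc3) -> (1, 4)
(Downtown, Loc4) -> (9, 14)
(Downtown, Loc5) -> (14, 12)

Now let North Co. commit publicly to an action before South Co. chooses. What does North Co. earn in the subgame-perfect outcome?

Work backward from South Co.'s decision.
- Uptown: BR = Loc4, leader payoff 12.
- Midtown: BR = Loc5, leader payoff 1.
- Downtown: BR = Loc4, leader payoff 9.
Among 12, 1, 9, the best is 12 at Uptown. Subgame-perfect outcome: (Uptown, Loc4) with payoffs (12, 11).

12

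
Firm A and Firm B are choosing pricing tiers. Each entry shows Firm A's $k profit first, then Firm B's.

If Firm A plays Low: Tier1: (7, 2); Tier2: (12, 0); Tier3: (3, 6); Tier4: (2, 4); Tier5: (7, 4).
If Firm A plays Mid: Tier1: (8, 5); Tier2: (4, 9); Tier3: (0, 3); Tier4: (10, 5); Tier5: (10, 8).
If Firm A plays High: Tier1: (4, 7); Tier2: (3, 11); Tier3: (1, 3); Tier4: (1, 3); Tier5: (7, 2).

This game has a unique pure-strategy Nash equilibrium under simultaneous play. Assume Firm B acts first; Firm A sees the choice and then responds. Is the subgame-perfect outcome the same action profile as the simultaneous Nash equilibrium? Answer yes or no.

no

Firm A best-responds to each possible Firm B move:
- Tier1: Firm A compares 7, 8, 4 and picks Mid; Firm B would get 5.
- Tier2: Firm A compares 12, 4, 3 and picks Low; Firm B would get 0.
- Tier3: Firm A compares 3, 0, 1 and picks Low; Firm B would get 6.
- Tier4: Firm A compares 2, 10, 1 and picks Mid; Firm B would get 5.
- Tier5: Firm A compares 7, 10, 7 and picks Mid; Firm B would get 8.
Maximizing over 5, 0, 6, 5, 8, Firm B chooses Tier5. Subgame-perfect outcome: (Mid, Tier5) with payoffs (10, 8).
For the simultaneous game, intersect best replies.
Firm A's best replies: Tier1→Mid; Tier2→Low; Tier3→Low; Tier4→Mid; Tier5→Mid.
Firm B's best replies: Low→Tier3; Mid→Tier2; High→Tier2.
Only (Low, Tier3) has each player best-responding; Nash payoffs (3, 6).
Sequential outcome (Mid, Tier5) differs from the Nash profile (Low, Tier3).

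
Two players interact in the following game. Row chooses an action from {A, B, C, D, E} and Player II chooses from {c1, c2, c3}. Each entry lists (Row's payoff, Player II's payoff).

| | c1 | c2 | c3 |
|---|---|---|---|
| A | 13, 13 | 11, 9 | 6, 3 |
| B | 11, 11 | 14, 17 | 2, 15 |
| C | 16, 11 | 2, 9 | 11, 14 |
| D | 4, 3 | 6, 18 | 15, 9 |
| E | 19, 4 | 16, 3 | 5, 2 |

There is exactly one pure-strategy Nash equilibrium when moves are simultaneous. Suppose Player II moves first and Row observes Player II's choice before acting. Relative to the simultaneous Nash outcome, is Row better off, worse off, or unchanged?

worse off

Row best-responds to each possible Player II move:
- c1: Row compares 13, 11, 16, 4, 19 and picks E; Player II would get 4.
- c2: Row compares 11, 14, 2, 6, 16 and picks E; Player II would get 3.
- c3: Row compares 6, 2, 11, 15, 5 and picks D; Player II would get 9.
Among 4, 3, 9, the best is 9 at c3. Subgame-perfect outcome: (D, c3) with payoffs (15, 9).
Under simultaneous play:
Row's best replies: c1→E; c2→E; c3→D.
Player II's best replies: A→c1; B→c2; C→c3; D→c2; E→c1.
The unique mutual best reply is (E, c1), giving (19, 4).
Row earns 15 sequentially versus 19 at the Nash outcome: worse off.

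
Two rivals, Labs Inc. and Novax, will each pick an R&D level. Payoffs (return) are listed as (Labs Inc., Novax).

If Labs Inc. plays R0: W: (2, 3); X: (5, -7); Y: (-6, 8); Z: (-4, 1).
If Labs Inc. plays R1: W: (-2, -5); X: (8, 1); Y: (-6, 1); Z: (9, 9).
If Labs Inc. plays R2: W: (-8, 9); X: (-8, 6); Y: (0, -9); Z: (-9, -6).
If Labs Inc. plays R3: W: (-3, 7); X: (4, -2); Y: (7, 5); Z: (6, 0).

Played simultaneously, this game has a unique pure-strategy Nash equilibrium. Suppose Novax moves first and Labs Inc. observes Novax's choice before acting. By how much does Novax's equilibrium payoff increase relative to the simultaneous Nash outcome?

Work backward from Labs Inc.'s decision.
- W → Labs Inc. plays R0 (best of 2, -2, -8, -3); Novax gets 3.
- X → Labs Inc. plays R1 (best of 5, 8, -8, 4); Novax gets 1.
- Y → Labs Inc. plays R3 (best of -6, -6, 0, 7); Novax gets 5.
- Z → Labs Inc. plays R1 (best of -4, 9, -9, 6); Novax gets 9.
Maximizing over 3, 1, 5, 9, Novax chooses Z. Subgame-perfect outcome: (R1, Z) with payoffs (9, 9).
Now find the simultaneous Nash equilibrium.
Labs Inc.'s best replies: W→R0; X→R1; Y→R3; Z→R1.
Novax's best replies: R0→Y; R1→Z; R2→W; R3→W.
The unique mutual best reply is (R1, Z), giving (9, 9).
Novax's commitment gain: 9 − 9 = 0.

0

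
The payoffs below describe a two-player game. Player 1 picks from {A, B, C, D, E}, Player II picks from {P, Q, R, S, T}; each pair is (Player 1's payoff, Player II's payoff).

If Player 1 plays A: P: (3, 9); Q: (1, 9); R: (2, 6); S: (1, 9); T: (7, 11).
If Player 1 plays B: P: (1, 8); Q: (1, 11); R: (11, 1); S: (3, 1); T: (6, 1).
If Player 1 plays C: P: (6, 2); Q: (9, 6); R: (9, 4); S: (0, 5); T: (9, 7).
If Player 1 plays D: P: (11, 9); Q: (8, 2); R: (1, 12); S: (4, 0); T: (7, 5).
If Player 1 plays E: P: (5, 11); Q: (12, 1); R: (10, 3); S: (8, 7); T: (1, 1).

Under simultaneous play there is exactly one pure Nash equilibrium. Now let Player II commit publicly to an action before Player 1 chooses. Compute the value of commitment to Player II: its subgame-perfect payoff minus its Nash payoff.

2

Player 1 best-responds to each possible Player II move:
- P: BR = D, leader payoff 9.
- Q: BR = E, leader payoff 1.
- R: BR = B, leader payoff 1.
- S: BR = E, leader payoff 7.
- T: BR = C, leader payoff 7.
Maximizing over 9, 1, 1, 7, 7, Player II chooses P. Subgame-perfect outcome: (D, P) with payoffs (11, 9).
Under simultaneous play:
Player 1's best replies: P→D; Q→E; R→B; S→E; T→C.
Player II's best replies: A→T; B→Q; C→T; D→R; E→P.
The unique mutual best reply is (C, T), giving (9, 7).
Player II's commitment gain: 9 − 7 = 2.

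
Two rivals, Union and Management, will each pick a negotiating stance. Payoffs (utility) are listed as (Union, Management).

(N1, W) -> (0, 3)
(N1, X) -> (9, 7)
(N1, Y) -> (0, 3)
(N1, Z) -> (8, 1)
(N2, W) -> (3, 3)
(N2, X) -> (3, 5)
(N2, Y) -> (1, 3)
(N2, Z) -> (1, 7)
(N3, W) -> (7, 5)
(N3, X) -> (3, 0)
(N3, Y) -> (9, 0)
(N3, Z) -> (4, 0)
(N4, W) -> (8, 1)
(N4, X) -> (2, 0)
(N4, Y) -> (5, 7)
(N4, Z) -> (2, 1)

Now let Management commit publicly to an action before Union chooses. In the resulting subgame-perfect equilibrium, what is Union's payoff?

Backward induction with Management moving first.
- W: BR = N4, leader payoff 1.
- X: BR = N1, leader payoff 7.
- Y: BR = N3, leader payoff 0.
- Z: BR = N1, leader payoff 1.
Among 1, 7, 0, 1, the best is 7 at X. Subgame-perfect outcome: (N1, X) with payoffs (9, 7).

9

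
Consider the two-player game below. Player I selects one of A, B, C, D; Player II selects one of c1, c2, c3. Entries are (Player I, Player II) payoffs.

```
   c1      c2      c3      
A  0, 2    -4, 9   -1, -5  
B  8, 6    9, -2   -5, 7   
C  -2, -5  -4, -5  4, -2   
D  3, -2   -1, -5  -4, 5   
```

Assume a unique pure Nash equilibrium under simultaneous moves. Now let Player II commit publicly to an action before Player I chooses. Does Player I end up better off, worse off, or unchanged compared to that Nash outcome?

better off

Solve by backward induction (Player II leads).
- c1: Player I compares 0, 8, -2, 3 and picks B; Player II would get 6.
- c2: Player I compares -4, 9, -4, -1 and picks B; Player II would get -2.
- c3: Player I compares -1, -5, 4, -4 and picks C; Player II would get -2.
Player II's induced payoffs are 6, -2, -2, so Player II commits to c1. Subgame-perfect outcome: (B, c1) with payoffs (8, 6).
For the simultaneous game, intersect best replies.
Player I's best replies: c1→B; c2→B; c3→C.
Player II's best replies: A→c2; B→c3; C→c3; D→c3.
Only (C, c3) has each player best-responding; Nash payoffs (4, -2).
Player I earns 8 sequentially versus 4 at the Nash outcome: better off.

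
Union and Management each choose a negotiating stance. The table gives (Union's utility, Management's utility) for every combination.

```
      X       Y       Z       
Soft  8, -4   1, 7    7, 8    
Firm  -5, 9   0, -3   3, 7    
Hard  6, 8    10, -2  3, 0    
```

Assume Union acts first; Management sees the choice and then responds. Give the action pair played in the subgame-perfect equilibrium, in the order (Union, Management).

(Soft, Z)

Solve by backward induction (Union leads).
- Soft → Management plays Z (best of -4, 7, 8); Union gets 7.
- Firm → Management plays X (best of 9, -3, 7); Union gets -5.
- Hard → Management plays X (best of 8, -2, 0); Union gets 6.
Among 7, -5, 6, the best is 7 at Soft. Subgame-perfect outcome: (Soft, Z) with payoffs (7, 8).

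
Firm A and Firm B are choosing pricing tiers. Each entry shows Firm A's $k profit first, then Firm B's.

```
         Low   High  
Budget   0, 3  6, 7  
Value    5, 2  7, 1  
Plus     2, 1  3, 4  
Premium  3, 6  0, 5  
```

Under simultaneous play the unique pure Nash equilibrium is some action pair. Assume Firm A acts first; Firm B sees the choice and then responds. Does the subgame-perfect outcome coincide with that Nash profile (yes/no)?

no

Backward induction with Firm A moving first.
- Budget: Firm B compares 3, 7 and picks High; Firm A would get 6.
- Value: Firm B compares 2, 1 and picks Low; Firm A would get 5.
- Plus: Firm B compares 1, 4 and picks High; Firm A would get 3.
- Premium: Firm B compares 6, 5 and picks Low; Firm A would get 3.
Among 6, 5, 3, 3, the best is 6 at Budget. Subgame-perfect outcome: (Budget, High) with payoffs (6, 7).
Under simultaneous play:
Firm A's best replies: Low→Value; High→Value.
Firm B's best replies: Budget→High; Value→Low; Plus→High; Premium→Low.
The unique mutual best reply is (Value, Low), giving (5, 2).
Sequential outcome (Budget, High) differs from the Nash profile (Value, Low).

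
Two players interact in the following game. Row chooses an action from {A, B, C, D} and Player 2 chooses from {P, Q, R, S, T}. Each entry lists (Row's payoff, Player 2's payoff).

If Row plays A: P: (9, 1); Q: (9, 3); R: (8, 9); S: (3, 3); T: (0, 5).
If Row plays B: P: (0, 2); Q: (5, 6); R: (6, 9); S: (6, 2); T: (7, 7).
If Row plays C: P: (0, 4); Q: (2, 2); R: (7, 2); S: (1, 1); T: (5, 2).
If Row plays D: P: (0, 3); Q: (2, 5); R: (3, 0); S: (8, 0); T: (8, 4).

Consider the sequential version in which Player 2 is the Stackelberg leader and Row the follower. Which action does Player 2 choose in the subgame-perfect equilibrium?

R

Solve by backward induction (Player 2 leads).
- P: BR = A, leader payoff 1.
- Q: BR = A, leader payoff 3.
- R: BR = A, leader payoff 9.
- S: BR = D, leader payoff 0.
- T: BR = D, leader payoff 4.
Maximizing over 1, 3, 9, 0, 4, Player 2 chooses R. Subgame-perfect outcome: (A, R) with payoffs (8, 9).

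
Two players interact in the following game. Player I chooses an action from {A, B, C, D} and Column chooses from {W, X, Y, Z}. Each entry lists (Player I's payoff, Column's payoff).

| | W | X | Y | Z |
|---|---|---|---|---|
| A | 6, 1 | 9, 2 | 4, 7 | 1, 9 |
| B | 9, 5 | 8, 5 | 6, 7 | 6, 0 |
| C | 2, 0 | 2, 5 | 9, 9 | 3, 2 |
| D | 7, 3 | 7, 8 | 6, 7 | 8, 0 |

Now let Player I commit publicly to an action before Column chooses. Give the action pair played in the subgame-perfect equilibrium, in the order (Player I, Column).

(C, Y)

Backward induction with Player I moving first.
- A: Column compares 1, 2, 7, 9 and picks Z; Player I would get 1.
- B: Column compares 5, 5, 7, 0 and picks Y; Player I would get 6.
- C: Column compares 0, 5, 9, 2 and picks Y; Player I would get 9.
- D: Column compares 3, 8, 7, 0 and picks X; Player I would get 7.
Among 1, 6, 9, 7, the best is 9 at C. Subgame-perfect outcome: (C, Y) with payoffs (9, 9).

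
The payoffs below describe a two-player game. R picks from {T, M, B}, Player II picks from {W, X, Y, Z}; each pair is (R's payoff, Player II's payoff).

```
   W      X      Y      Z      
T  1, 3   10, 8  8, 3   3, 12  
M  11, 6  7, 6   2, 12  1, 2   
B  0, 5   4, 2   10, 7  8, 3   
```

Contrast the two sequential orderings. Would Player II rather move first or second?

first

If R leads: Player II's best replies are T→Z, M→Y, B→Y; R's induced payoffs 3, 2, 10; outcome (B, Y), payoffs (10, 7).
If Player II leads: R's best replies are W→M, X→T, Y→B, Z→B; Player II's induced payoffs 6, 8, 7, 3; outcome (T, X), payoffs (10, 8).
Player II gets 8 moving first and 7 moving second, so Player II prefers to move first.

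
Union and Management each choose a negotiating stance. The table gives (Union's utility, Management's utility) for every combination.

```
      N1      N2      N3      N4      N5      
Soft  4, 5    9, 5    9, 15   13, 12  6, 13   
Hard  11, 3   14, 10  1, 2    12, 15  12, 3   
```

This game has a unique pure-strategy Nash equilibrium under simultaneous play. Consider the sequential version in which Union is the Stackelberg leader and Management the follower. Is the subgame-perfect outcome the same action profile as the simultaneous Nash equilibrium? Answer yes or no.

no

Solve by backward induction (Union leads).
- Soft: Management compares 5, 5, 15, 12, 13 and picks N3; Union would get 9.
- Hard: Management compares 3, 10, 2, 15, 3 and picks N4; Union would get 12.
Among 9, 12, the best is 12 at Hard. Subgame-perfect outcome: (Hard, N4) with payoffs (12, 15).
For the simultaneous game, intersect best replies.
Union's best replies: N1→Hard; N2→Hard; N3→Soft; N4→Soft; N5→Hard.
Management's best replies: Soft→N3; Hard→N4.
Only (Soft, N3) has each player best-responding; Nash payoffs (9, 15).
Sequential outcome (Hard, N4) differs from the Nash profile (Soft, N3).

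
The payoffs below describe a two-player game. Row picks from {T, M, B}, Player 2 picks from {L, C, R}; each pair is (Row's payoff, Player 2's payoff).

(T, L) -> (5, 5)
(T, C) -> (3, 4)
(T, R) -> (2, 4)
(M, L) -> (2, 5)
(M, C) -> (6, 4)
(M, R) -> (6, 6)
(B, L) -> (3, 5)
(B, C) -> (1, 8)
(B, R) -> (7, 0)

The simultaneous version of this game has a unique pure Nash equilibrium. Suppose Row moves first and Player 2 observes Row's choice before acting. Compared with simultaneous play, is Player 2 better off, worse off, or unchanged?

better off

Player 2 best-responds to each possible Row move:
- T: Player 2 compares 5, 4, 4 and picks L; Row would get 5.
- M: Player 2 compares 5, 4, 6 and picks R; Row would get 6.
- B: Player 2 compares 5, 8, 0 and picks C; Row would get 1.
Among 5, 6, 1, the best is 6 at M. Subgame-perfect outcome: (M, R) with payoffs (6, 6).
For the simultaneous game, intersect best replies.
Row's best replies: L→T; C→M; R→B.
Player 2's best replies: T→L; M→R; B→C.
The unique mutual best reply is (T, L), giving (5, 5).
Player 2 earns 6 sequentially versus 5 at the Nash outcome: better off.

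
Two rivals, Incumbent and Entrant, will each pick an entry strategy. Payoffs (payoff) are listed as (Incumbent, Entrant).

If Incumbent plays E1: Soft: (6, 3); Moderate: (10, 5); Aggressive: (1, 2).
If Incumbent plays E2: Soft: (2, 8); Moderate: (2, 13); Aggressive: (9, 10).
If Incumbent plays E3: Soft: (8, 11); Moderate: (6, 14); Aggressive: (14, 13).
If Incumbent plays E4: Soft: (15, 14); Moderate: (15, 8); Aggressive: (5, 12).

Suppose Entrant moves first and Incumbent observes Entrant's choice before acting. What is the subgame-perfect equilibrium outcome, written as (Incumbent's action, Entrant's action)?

Work backward from Incumbent's decision.
- Soft → Incumbent plays E4 (best of 6, 2, 8, 15); Entrant gets 14.
- Moderate → Incumbent plays E4 (best of 10, 2, 6, 15); Entrant gets 8.
- Aggressive → Incumbent plays E3 (best of 1, 9, 14, 5); Entrant gets 13.
Entrant's induced payoffs are 14, 8, 13, so Entrant commits to Soft. Subgame-perfect outcome: (E4, Soft) with payoffs (15, 14).

(E4, Soft)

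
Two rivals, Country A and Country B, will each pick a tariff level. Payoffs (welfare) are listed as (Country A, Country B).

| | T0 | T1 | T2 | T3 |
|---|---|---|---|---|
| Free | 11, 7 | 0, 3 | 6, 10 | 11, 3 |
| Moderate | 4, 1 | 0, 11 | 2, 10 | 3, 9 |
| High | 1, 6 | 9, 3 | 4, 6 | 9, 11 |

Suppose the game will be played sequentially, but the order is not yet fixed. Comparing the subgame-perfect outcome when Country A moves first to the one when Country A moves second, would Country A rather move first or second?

first

If Country A leads: Country B's best replies are Free→T2, Moderate→T1, High→T3; Country A's induced payoffs 6, 0, 9; outcome (High, T3), payoffs (9, 11).
If Country B leads: Country A's best replies are T0→Free, T1→High, T2→Free, T3→Free; Country B's induced payoffs 7, 3, 10, 3; outcome (Free, T2), payoffs (6, 10).
Country A gets 9 moving first and 6 moving second, so Country A prefers to move first.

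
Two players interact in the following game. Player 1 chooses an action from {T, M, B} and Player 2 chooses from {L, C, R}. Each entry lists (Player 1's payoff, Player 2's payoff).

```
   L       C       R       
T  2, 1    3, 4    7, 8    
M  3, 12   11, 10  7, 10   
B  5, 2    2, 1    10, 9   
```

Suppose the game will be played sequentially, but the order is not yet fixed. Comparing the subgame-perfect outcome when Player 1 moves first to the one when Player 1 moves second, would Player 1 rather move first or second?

second

If Player 1 leads: Player 2's best replies are T→R, M→L, B→R; Player 1's induced payoffs 7, 3, 10; outcome (B, R), payoffs (10, 9).
If Player 2 leads: Player 1's best replies are L→B, C→M, R→B; Player 2's induced payoffs 2, 10, 9; outcome (M, C), payoffs (11, 10).
Player 1 gets 10 moving first and 11 moving second, so Player 1 prefers to move second.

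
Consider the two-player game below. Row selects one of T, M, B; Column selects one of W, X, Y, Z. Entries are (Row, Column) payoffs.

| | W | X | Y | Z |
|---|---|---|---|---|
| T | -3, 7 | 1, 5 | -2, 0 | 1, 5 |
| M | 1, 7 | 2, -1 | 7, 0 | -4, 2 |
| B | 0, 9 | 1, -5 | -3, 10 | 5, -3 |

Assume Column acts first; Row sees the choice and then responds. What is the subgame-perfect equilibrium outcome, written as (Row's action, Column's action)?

Backward induction with Column moving first.
- W → Row plays M (best of -3, 1, 0); Column gets 7.
- X → Row plays M (best of 1, 2, 1); Column gets -1.
- Y → Row plays M (best of -2, 7, -3); Column gets 0.
- Z → Row plays B (best of 1, -4, 5); Column gets -3.
Among 7, -1, 0, -3, the best is 7 at W. Subgame-perfect outcome: (M, W) with payoffs (1, 7).

(M, W)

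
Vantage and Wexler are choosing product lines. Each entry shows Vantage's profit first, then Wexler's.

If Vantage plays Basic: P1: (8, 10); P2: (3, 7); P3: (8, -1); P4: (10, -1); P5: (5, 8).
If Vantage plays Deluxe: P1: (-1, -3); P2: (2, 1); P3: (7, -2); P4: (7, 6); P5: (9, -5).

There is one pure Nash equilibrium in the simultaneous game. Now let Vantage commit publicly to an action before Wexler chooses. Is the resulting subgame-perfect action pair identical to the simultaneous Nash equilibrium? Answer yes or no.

yes

Solve by backward induction (Vantage leads).
- Basic: BR = P1, leader payoff 8.
- Deluxe: BR = P4, leader payoff 7.
Maximizing over 8, 7, Vantage chooses Basic. Subgame-perfect outcome: (Basic, P1) with payoffs (8, 10).
For the simultaneous game, intersect best replies.
Vantage's best replies: P1→Basic; P2→Basic; P3→Basic; P4→Basic; P5→Deluxe.
Wexler's best replies: Basic→P1; Deluxe→P4.
The unique mutual best reply is (Basic, P1), giving (8, 10).
Sequential outcome (Basic, P1) coincides with the Nash profile (Basic, P1).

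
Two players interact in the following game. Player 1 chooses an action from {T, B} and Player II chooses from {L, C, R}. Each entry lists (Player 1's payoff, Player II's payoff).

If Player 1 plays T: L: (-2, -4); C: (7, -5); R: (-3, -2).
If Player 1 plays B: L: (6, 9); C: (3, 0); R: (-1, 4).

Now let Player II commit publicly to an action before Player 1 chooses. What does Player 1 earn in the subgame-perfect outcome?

6

Player 1 best-responds to each possible Player II move:
- L: Player 1 compares -2, 6 and picks B; Player II would get 9.
- C: Player 1 compares 7, 3 and picks T; Player II would get -5.
- R: Player 1 compares -3, -1 and picks B; Player II would get 4.
Among 9, -5, 4, the best is 9 at L. Subgame-perfect outcome: (B, L) with payoffs (6, 9).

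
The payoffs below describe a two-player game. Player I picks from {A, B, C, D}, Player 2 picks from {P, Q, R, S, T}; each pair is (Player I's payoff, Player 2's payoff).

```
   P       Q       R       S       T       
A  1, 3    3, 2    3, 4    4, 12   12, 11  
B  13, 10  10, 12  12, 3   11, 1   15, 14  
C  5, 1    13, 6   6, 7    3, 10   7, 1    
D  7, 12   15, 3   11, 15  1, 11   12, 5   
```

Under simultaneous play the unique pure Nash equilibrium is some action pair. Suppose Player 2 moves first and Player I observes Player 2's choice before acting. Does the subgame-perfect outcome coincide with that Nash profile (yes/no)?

Player I best-responds to each possible Player 2 move:
- P: BR = B, leader payoff 10.
- Q: BR = D, leader payoff 3.
- R: BR = B, leader payoff 3.
- S: BR = B, leader payoff 1.
- T: BR = B, leader payoff 14.
Player 2's induced payoffs are 10, 3, 3, 1, 14, so Player 2 commits to T. Subgame-perfect outcome: (B, T) with payoffs (15, 14).
Under simultaneous play:
Player I's best replies: P→B; Q→D; R→B; S→B; T→B.
Player 2's best replies: A→S; B→T; C→S; D→R.
The unique mutual best reply is (B, T), giving (15, 14).
Sequential outcome (B, T) coincides with the Nash profile (B, T).

yes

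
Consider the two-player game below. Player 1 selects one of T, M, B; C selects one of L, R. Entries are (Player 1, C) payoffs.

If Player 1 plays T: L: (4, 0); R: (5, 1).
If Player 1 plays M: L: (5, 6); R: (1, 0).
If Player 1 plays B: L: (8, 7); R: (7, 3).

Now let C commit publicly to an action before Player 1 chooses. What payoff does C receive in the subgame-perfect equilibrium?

Solve by backward induction (C leads).
- L: BR = B, leader payoff 7.
- R: BR = B, leader payoff 3.
Among 7, 3, the best is 7 at L. Subgame-perfect outcome: (B, L) with payoffs (8, 7).

7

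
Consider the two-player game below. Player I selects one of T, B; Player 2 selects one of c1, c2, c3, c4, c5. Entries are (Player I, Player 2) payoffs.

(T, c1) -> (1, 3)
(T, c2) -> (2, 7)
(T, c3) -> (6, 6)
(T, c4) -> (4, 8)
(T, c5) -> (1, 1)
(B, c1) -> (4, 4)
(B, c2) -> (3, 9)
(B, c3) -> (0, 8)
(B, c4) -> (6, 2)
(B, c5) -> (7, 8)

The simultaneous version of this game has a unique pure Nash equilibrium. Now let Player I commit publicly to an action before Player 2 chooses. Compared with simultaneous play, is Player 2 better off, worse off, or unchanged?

worse off

Backward induction with Player I moving first.
- T → Player 2 plays c4 (best of 3, 7, 6, 8, 1); Player I gets 4.
- B → Player 2 plays c2 (best of 4, 9, 8, 2, 8); Player I gets 3.
Player I's induced payoffs are 4, 3, so Player I commits to T. Subgame-perfect outcome: (T, c4) with payoffs (4, 8).
Now find the simultaneous Nash equilibrium.
Player I's best replies: c1→B; c2→B; c3→T; c4→B; c5→B.
Player 2's best replies: T→c4; B→c2.
The unique mutual best reply is (B, c2), giving (3, 9).
Player 2 earns 8 sequentially versus 9 at the Nash outcome: worse off.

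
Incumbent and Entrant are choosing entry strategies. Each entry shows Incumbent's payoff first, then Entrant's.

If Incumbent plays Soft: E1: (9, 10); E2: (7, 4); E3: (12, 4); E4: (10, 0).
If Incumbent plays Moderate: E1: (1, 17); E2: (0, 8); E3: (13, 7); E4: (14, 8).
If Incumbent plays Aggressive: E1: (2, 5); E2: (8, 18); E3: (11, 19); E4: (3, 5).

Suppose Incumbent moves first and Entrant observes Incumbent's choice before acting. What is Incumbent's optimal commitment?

Backward induction with Incumbent moving first.
- Soft: BR = E1, leader payoff 9.
- Moderate: BR = E1, leader payoff 1.
- Aggressive: BR = E3, leader payoff 11.
Maximizing over 9, 1, 11, Incumbent chooses Aggressive. Subgame-perfect outcome: (Aggressive, E3) with payoffs (11, 19).

Aggressive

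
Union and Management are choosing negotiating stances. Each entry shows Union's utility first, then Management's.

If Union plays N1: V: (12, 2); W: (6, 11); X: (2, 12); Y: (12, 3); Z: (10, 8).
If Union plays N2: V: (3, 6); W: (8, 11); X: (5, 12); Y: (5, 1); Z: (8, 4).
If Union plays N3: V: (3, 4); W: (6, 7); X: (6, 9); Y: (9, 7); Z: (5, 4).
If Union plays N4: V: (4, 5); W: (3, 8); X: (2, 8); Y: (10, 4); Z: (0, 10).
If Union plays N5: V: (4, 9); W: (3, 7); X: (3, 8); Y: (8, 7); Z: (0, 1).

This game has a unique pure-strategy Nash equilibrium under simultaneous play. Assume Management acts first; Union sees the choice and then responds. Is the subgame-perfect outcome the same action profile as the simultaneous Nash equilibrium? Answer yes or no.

no

Backward induction with Management moving first.
- V: BR = N1, leader payoff 2.
- W: BR = N2, leader payoff 11.
- X: BR = N3, leader payoff 9.
- Y: BR = N1, leader payoff 3.
- Z: BR = N1, leader payoff 8.
Maximizing over 2, 11, 9, 3, 8, Management chooses W. Subgame-perfect outcome: (N2, W) with payoffs (8, 11).
Under simultaneous play:
Union's best replies: V→N1; W→N2; X→N3; Y→N1; Z→N1.
Management's best replies: N1→X; N2→X; N3→X; N4→Z; N5→V.
Only (N3, X) has each player best-responding; Nash payoffs (6, 9).
Sequential outcome (N2, W) differs from the Nash profile (N3, X).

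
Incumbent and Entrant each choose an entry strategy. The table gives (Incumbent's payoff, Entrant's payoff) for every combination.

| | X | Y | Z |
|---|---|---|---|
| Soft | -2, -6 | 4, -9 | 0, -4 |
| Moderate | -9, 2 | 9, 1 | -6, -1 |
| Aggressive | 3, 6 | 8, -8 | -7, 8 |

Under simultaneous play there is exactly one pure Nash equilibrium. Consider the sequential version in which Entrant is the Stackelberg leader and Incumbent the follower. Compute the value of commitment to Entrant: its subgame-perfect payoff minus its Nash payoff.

Work backward from Incumbent's decision.
- X → Incumbent plays Aggressive (best of -2, -9, 3); Entrant gets 6.
- Y → Incumbent plays Moderate (best of 4, 9, 8); Entrant gets 1.
- Z → Incumbent plays Soft (best of 0, -6, -7); Entrant gets -4.
Among 6, 1, -4, the best is 6 at X. Subgame-perfect outcome: (Aggressive, X) with payoffs (3, 6).
Now find the simultaneous Nash equilibrium.
Incumbent's best replies: X→Aggressive; Y→Moderate; Z→Soft.
Entrant's best replies: Soft→Z; Moderate→X; Aggressive→Z.
Only (Soft, Z) has each player best-responding; Nash payoffs (0, -4).
Entrant's commitment gain: 6 − -4 = 10.

10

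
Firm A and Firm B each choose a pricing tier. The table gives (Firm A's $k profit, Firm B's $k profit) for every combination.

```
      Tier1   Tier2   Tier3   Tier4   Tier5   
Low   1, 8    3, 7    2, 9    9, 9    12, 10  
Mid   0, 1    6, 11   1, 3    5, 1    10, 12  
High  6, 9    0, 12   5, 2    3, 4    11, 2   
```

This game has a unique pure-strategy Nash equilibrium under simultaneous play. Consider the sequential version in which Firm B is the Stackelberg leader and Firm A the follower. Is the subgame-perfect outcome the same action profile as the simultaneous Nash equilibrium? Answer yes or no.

Firm A best-responds to each possible Firm B move:
- Tier1 → Firm A plays High (best of 1, 0, 6); Firm B gets 9.
- Tier2 → Firm A plays Mid (best of 3, 6, 0); Firm B gets 11.
- Tier3 → Firm A plays High (best of 2, 1, 5); Firm B gets 2.
- Tier4 → Firm A plays Low (best of 9, 5, 3); Firm B gets 9.
- Tier5 → Firm A plays Low (best of 12, 10, 11); Firm B gets 10.
Maximizing over 9, 11, 2, 9, 10, Firm B chooses Tier2. Subgame-perfect outcome: (Mid, Tier2) with payoffs (6, 11).
Under simultaneous play:
Firm A's best replies: Tier1→High; Tier2→Mid; Tier3→High; Tier4→Low; Tier5→Low.
Firm B's best replies: Low→Tier5; Mid→Tier5; High→Tier2.
Only (Low, Tier5) has each player best-responding; Nash payoffs (12, 10).
Sequential outcome (Mid, Tier2) differs from the Nash profile (Low, Tier5).

no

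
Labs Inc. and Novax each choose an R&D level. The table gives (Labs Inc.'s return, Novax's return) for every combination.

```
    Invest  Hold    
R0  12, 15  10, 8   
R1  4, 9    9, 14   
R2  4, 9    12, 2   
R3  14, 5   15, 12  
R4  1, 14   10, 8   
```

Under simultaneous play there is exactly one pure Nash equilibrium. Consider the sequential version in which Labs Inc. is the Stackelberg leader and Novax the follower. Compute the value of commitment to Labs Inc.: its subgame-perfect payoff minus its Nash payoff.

0

Novax best-responds to each possible Labs Inc. move:
- R0: Novax compares 15, 8 and picks Invest; Labs Inc. would get 12.
- R1: Novax compares 9, 14 and picks Hold; Labs Inc. would get 9.
- R2: Novax compares 9, 2 and picks Invest; Labs Inc. would get 4.
- R3: Novax compares 5, 12 and picks Hold; Labs Inc. would get 15.
- R4: Novax compares 14, 8 and picks Invest; Labs Inc. would get 1.
Maximizing over 12, 9, 4, 15, 1, Labs Inc. chooses R3. Subgame-perfect outcome: (R3, Hold) with payoffs (15, 12).
Under simultaneous play:
Labs Inc.'s best replies: Invest→R3; Hold→R3.
Novax's best replies: R0→Invest; R1→Hold; R2→Invest; R3→Hold; R4→Invest.
Only (R3, Hold) has each player best-responding; Nash payoffs (15, 12).
Labs Inc.'s commitment gain: 15 − 15 = 0.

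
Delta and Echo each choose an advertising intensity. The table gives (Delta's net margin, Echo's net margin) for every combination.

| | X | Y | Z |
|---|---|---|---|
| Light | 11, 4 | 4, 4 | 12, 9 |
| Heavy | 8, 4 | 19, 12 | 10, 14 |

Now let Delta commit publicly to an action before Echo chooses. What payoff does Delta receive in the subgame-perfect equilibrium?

12

Backward induction with Delta moving first.
- Light: BR = Z, leader payoff 12.
- Heavy: BR = Z, leader payoff 10.
Delta's induced payoffs are 12, 10, so Delta commits to Light. Subgame-perfect outcome: (Light, Z) with payoffs (12, 9).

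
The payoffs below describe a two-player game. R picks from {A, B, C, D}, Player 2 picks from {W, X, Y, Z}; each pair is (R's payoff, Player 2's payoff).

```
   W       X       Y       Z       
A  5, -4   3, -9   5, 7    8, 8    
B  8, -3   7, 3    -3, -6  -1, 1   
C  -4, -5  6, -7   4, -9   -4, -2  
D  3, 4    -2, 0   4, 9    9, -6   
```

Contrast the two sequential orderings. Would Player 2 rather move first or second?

If R leads: Player 2's best replies are A→Z, B→X, C→Z, D→Y; R's induced payoffs 8, 7, -4, 4; outcome (A, Z), payoffs (8, 8).
If Player 2 leads: R's best replies are W→B, X→B, Y→A, Z→D; Player 2's induced payoffs -3, 3, 7, -6; outcome (A, Y), payoffs (5, 7).
Player 2 gets 7 moving first and 8 moving second, so Player 2 prefers to move second.

second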